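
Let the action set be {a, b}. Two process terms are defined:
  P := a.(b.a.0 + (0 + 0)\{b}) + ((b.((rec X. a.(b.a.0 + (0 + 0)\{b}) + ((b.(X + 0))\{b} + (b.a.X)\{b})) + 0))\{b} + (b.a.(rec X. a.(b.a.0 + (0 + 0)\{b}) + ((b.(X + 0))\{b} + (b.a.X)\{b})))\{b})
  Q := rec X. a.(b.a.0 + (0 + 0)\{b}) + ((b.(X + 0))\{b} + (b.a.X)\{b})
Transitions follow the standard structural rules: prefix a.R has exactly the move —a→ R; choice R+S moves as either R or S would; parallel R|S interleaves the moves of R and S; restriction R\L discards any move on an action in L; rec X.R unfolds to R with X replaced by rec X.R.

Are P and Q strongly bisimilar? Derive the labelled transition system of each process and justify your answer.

P ~ Q

LTS(P): 4 reachable states
  u0 = a.(b.a.0 + (0 + 0)\{b}) + ((b.((rec X. a.(b.a.0 + (0 + 0)\{b}) + ((b.(X + 0))\{b} + (b.a.X)\{b})) + 0))\{b} + (b.a.(rec X. a.(b.a.0 + (0 + 0)\{b}) + ((b.(X + 0))\{b} + (b.a.X)\{b})))\{b}) :: ··a··> u1
  u1 = b.a.0 + (0 + 0)\{b} :: ··b··> u2
  u2 = a.0 :: ··a··> u3
  u3 = 0 :: ·
LTS(Q): 4 reachable states
  v0 = rec X. a.(b.a.0 + (0 + 0)\{b}) + ((b.(X + 0))\{b} + (b.a.X)\{b}) :: ··a··> v1
  v1 = b.a.0 + (0 + 0)\{b} :: ··b··> v2
  v2 = a.0 :: ··a··> v3
  v3 = 0 :: ·
Coarsest stable partition (strong bisimilarity classes):
  B0 = {u0, v0}
  B1 = {u1, v1}
  B2 = {u2, v2}
  B3 = {u3, v3}
u0 ∈ B0, v0 ∈ B0 → same block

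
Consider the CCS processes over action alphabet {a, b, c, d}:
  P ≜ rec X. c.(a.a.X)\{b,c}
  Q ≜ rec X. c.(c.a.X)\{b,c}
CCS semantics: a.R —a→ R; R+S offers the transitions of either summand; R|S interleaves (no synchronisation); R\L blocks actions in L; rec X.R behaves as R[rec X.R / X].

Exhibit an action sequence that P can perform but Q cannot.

ca

LTS(P): 4 reachable states
  u0 = rec X. c.(a.a.X)\{b,c} | =c=> u1
  u1 = (a.a.(rec X. c.(a.a.X)\{b,c}))\{b,c} | =a=> u2
  u2 = (a.(rec X. c.(a.a.X)\{b,c}))\{b,c} | =a=> u3
  u3 = (rec X. c.(a.a.X)\{b,c})\{b,c} | deadlocked
LTS(Q): 2 reachable states
  v0 = rec X. c.(c.a.X)\{b,c} | =c=> v1
  v1 = (c.a.(rec X. c.(c.a.X)\{b,c}))\{b,c} | deadlocked
Trace ⟨ca⟩ through P, begin at {u0}:
  [1] c ⇒ {u1}
  [2] a ⇒ {u2}
  P completes σ.
Trace ⟨ca⟩ through Q, begin at {v0}:
  [1] c ⇒ {v1}
  [2] a ⇒ ∅  — Q cannot continue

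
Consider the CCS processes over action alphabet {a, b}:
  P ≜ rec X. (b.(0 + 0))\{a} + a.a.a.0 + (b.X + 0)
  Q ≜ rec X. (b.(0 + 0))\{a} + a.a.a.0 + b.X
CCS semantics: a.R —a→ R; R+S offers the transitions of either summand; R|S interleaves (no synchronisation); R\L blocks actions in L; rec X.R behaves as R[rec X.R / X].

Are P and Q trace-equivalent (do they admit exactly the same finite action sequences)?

Reachable graph of P (5 states):
  m0 = rec X. (b.(0 + 0))\{a} + a.a.a.0 + (b.X + 0) | ··a··> m1, ··b··> m0, ··b··> m2
  m1 = a.a.0 | ··a··> m3
  m2 = (0 + 0)\{a} | ∅
  m3 = a.0 | ··a··> m4
  m4 = 0 | ∅
Reachable graph of Q (5 states):
  n0 = rec X. (b.(0 + 0))\{a} + a.a.a.0 + b.X | ··a··> n1, ··b··> n0, ··b··> n2
  n1 = a.a.0 | ··a··> n3
  n2 = (0 + 0)\{a} | ∅
  n3 = a.0 | ··a··> n4
  n4 = 0 | ∅
Coarsest stable partition (strong bisimilarity classes):
  B0 = {m0, n0}
  B1 = {m1, n1}
  B2 = {m3, n3}
  B3 = {m2, m4, n2, n4}
m0 ∈ B0, n0 ∈ B0 → same block
Bisimilar ⇒ trace-equivalent.

trace-equivalent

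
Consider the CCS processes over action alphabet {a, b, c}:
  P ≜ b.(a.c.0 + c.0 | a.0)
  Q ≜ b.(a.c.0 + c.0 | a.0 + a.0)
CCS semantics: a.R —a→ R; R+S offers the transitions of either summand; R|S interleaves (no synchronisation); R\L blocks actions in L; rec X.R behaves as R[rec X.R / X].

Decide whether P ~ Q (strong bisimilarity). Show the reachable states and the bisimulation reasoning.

not bisimilar

LTS(P): 7 reachable states
  u0 = b.(a.c.0 + c.0 | a.0) has moves —b→ u1
  u1 = a.c.0 + c.0 | a.0 has moves —a→ u2, —a→ u3, —c→ u4
  u2 = c.0 has moves —c→ u5
  u3 = c.0 | 0 has moves —c→ u6
  u4 = 0 | a.0 has moves —a→ u6
  u5 = 0 has moves ·
  u6 = 0 | 0 has moves ·
LTS(Q): 7 reachable states
  v0 = b.(a.c.0 + c.0 | a.0 + a.0) has moves —b→ v1
  v1 = a.c.0 + c.0 | a.0 + a.0 has moves —a→ v2, —a→ v3, —a→ v4, —c→ v5
  v2 = 0 has moves ·
  v3 = c.0 has moves —c→ v2
  v4 = c.0 | 0 has moves —c→ v6
  v5 = 0 | a.0 has moves —a→ v6
  v6 = 0 | 0 has moves ·
Partition-refinement fixed point:
  B0 = {u0}
  B1 = {u1}
  B2 = {u2, u3, v3, v4}
  B3 = {u5, u6, v2, v6}
  B4 = {u4, v5}
  B5 = {v0}
  B6 = {v1}
u0 ∈ B0, v0 ∈ B5 → different blocks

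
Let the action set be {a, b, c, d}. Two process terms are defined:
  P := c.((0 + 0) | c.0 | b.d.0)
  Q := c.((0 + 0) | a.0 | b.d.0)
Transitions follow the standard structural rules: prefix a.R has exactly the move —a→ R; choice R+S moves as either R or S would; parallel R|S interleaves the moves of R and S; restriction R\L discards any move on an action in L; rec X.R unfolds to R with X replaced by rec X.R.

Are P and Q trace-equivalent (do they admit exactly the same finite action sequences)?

NO — witness ⟨cc⟩

Reachable graph of P (7 states):
  p0 = c.((0 + 0) | c.0 | b.d.0) has moves —c→ p1
  p1 = (0 + 0) | c.0 | b.d.0 has moves —b→ p2, —c→ p3
  p2 = (0 + 0) | c.0 | d.0 has moves —c→ p4, —d→ p5
  p3 = (0 + 0) | 0 | b.d.0 has moves —b→ p4
  p4 = (0 + 0) | 0 | d.0 has moves —d→ p6
  p5 = (0 + 0) | c.0 | 0 has moves —c→ p6
  p6 = (0 + 0) | 0 | 0 has moves deadlocked
Reachable graph of Q (7 states):
  q0 = c.((0 + 0) | a.0 | b.d.0) has moves —c→ q1
  q1 = (0 + 0) | a.0 | b.d.0 has moves —a→ q2, —b→ q3
  q2 = (0 + 0) | 0 | b.d.0 has moves —b→ q4
  q3 = (0 + 0) | a.0 | d.0 has moves —a→ q4, —d→ q5
  q4 = (0 + 0) | 0 | d.0 has moves —d→ q6
  q5 = (0 + 0) | a.0 | 0 has moves —a→ q6
  q6 = (0 + 0) | 0 | 0 has moves deadlocked
Run σ = ⟨cc⟩ on P: start {p0}
  [1] c ⇒ {p1}
  [2] c ⇒ {p3}
  P completes σ.
Run σ = ⟨cc⟩ on Q: start {q0}
  [1] c ⇒ {q1}
  [2] c ⇒ ∅  — Q cannot continue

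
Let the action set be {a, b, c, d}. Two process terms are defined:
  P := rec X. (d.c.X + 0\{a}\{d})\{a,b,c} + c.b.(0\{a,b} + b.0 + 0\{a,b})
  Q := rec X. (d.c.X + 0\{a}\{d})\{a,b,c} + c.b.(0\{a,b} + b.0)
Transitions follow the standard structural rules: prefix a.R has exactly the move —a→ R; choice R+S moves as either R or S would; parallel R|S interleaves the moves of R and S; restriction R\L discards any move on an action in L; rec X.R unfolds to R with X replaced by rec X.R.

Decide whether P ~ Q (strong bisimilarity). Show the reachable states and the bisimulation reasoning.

P ~ Q

Reachable graph of P (5 states):
  p0 = rec X. (d.c.X + 0\{a}\{d})\{a,b,c} + c.b.(0\{a,b} + b.0 + 0\{a,b}) → —c→ p1, —d→ p2
  p1 = b.(0\{a,b} + b.0 + 0\{a,b}) → —b→ p3
  p2 = (c.(rec X. (d.c.X + 0\{a}\{d})\{a,b,c} + c.b.(0\{a,b} + b.0 + 0\{a,b})))\{a,b,c} → stopped
  p3 = 0\{a,b} + b.0 + 0\{a,b} → —b→ p4
  p4 = 0 → stopped
Reachable graph of Q (5 states):
  q0 = rec X. (d.c.X + 0\{a}\{d})\{a,b,c} + c.b.(0\{a,b} + b.0) → —c→ q1, —d→ q2
  q1 = b.(0\{a,b} + b.0) → —b→ q3
  q2 = (c.(rec X. (d.c.X + 0\{a}\{d})\{a,b,c} + c.b.(0\{a,b} + b.0)))\{a,b,c} → stopped
  q3 = 0\{a,b} + b.0 → —b→ q4
  q4 = 0 → stopped
Partition-refinement fixed point:
  B0 = {p0, q0}
  B1 = {p1, q1}
  B2 = {p3, q3}
  B3 = {p2, p4, q2, q4}
p0 ∈ B0, q0 ∈ B0 → same block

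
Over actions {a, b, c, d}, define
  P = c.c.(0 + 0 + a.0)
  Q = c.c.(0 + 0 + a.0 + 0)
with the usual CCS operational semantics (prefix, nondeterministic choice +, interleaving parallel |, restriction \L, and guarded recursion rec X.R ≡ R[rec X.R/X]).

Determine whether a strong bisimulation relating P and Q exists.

LTS(P): 4 reachable states
  s0 = c.c.(0 + 0 + a.0) → --c--▸ s1
  s1 = c.(0 + 0 + a.0) → --c--▸ s2
  s2 = 0 + 0 + a.0 → --a--▸ s3
  s3 = 0 → ·
LTS(Q): 4 reachable states
  t0 = c.c.(0 + 0 + a.0 + 0) → --c--▸ t1
  t1 = c.(0 + 0 + a.0 + 0) → --c--▸ t2
  t2 = 0 + 0 + a.0 + 0 → --a--▸ t3
  t3 = 0 → ·
Bisimilarity quotient blocks:
  B0 = {s0, t0}
  B1 = {s1, t1}
  B2 = {s2, t2}
  B3 = {s3, t3}
s0 ∈ B0, t0 ∈ B0 → same block

YES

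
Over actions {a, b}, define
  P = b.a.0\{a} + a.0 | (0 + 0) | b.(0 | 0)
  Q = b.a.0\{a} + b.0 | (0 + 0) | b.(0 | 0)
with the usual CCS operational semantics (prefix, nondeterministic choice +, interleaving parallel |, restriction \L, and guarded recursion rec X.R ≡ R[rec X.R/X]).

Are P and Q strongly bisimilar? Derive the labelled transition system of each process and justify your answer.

NO

Reachable graph of P (6 states):
  u0 = b.a.0\{a} + a.0 | (0 + 0) | b.(0 | 0) has moves =a=> u1, =b=> u2, =b=> u3
  u1 = 0 | (0 + 0) | b.(0 | 0) has moves =b=> u4
  u2 = a.0 | (0 + 0) | (0 | 0) has moves =a=> u4
  u3 = a.0\{a} has moves =a=> u5
  u4 = 0 | (0 + 0) | (0 | 0) has moves deadlocked
  u5 = 0\{a} has moves deadlocked
Reachable graph of Q (6 states):
  v0 = b.a.0\{a} + b.0 | (0 + 0) | b.(0 | 0) has moves =b=> v1, =b=> v2, =b=> v3
  v1 = 0 | (0 + 0) | b.(0 | 0) has moves =b=> v4
  v2 = a.0\{a} has moves =a=> v5
  v3 = b.0 | (0 + 0) | (0 | 0) has moves =b=> v4
  v4 = 0 | (0 + 0) | (0 | 0) has moves deadlocked
  v5 = 0\{a} has moves deadlocked
Partition-refinement fixed point:
  B0 = {u0}
  B1 = {u2, u3, v2}
  B2 = {u4, u5, v4, v5}
  B3 = {u1, v1, v3}
  B4 = {v0}
u0 ∈ B0, v0 ∈ B4 → different blocks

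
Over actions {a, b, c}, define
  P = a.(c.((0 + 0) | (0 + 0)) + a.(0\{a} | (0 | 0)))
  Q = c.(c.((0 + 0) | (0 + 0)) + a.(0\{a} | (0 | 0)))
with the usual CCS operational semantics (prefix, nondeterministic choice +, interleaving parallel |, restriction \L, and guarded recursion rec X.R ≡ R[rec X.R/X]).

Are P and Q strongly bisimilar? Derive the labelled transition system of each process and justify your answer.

LTS(P): 4 reachable states
  p0 = a.(c.((0 + 0) | (0 + 0)) + a.(0\{a} | (0 | 0))) → ··a··> p1
  p1 = c.((0 + 0) | (0 + 0)) + a.(0\{a} | (0 | 0)) → ··a··> p2, ··c··> p3
  p2 = 0\{a} | (0 | 0) → ∅
  p3 = (0 + 0) | (0 + 0) → ∅
LTS(Q): 4 reachable states
  q0 = c.(c.((0 + 0) | (0 + 0)) + a.(0\{a} | (0 | 0))) → ··c··> q1
  q1 = c.((0 + 0) | (0 + 0)) + a.(0\{a} | (0 | 0)) → ··a··> q2, ··c··> q3
  q2 = 0\{a} | (0 | 0) → ∅
  q3 = (0 + 0) | (0 + 0) → ∅
Coarsest stable partition (strong bisimilarity classes):
  B0 = {p0}
  B1 = {p1, q1}
  B2 = {p2, p3, q2, q3}
  B3 = {q0}
p0 ∈ B0, q0 ∈ B3 → different blocks

not bisimilar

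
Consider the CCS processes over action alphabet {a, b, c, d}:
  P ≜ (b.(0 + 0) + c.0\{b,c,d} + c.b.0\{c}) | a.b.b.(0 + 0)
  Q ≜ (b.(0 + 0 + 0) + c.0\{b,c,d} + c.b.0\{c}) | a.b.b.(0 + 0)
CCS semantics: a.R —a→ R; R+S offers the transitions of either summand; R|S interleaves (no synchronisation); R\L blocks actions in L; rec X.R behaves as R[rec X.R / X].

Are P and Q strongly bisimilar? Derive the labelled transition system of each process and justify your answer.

LTS(P): 20 reachable states
  m0 = (b.(0 + 0) + c.0\{b,c,d} + c.b.0\{c}) | a.b.b.(0 + 0) has moves ··a··> m1, ··b··> m2, ··c··> m3, ··c··> m4
  m1 = (b.(0 + 0) + c.0\{b,c,d} + c.b.0\{c}) | b.b.(0 + 0) has moves ··b··> m5, ··b··> m6, ··c··> m7, ··c··> m8
  m2 = (0 + 0) | a.b.b.(0 + 0) has moves ··a··> m5
  m3 = 0\{b,c,d} | a.b.b.(0 + 0) has moves ··a··> m7
  m4 = b.0\{c} | a.b.b.(0 + 0) has moves ··a··> m8, ··b··> m9
  m5 = (0 + 0) | b.b.(0 + 0) has moves ··b··> m10
  m6 = (b.(0 + 0) + c.0\{b,c,d} + c.b.0\{c}) | b.(0 + 0) has moves ··b··> m10, ··b··> m11, ··c··> m12, ··c··> m13
  m7 = 0\{b,c,d} | b.b.(0 + 0) has moves ··b··> m12
  m8 = b.0\{c} | b.b.(0 + 0) has moves ··b··> m13, ··b··> m14
  m9 = 0\{c} | a.b.b.(0 + 0) has moves ··a··> m14
  m10 = (0 + 0) | b.(0 + 0) has moves ··b··> m15
  m11 = (b.(0 + 0) + c.0\{b,c,d} + c.b.0\{c}) | (0 + 0) has moves ··b··> m15, ··c··> m16, ··c··> m17
  m12 = 0\{b,c,d} | b.(0 + 0) has moves ··b··> m16
  m13 = b.0\{c} | b.(0 + 0) has moves ··b··> m17, ··b··> m18
  m14 = 0\{c} | b.b.(0 + 0) has moves ··b··> m18
  m15 = (0 + 0) | (0 + 0) has moves stopped
  m16 = 0\{b,c,d} | (0 + 0) has moves stopped
  m17 = b.0\{c} | (0 + 0) has moves ··b··> m19
  m18 = 0\{c} | b.(0 + 0) has moves ··b··> m19
  m19 = 0\{c} | (0 + 0) has moves stopped
LTS(Q): 20 reachable states
  n0 = (b.(0 + 0 + 0) + c.0\{b,c,d} + c.b.0\{c}) | a.b.b.(0 + 0) has moves ··a··> n1, ··b··> n2, ··c··> n3, ··c··> n4
  n1 = (b.(0 + 0 + 0) + c.0\{b,c,d} + c.b.0\{c}) | b.b.(0 + 0) has moves ··b··> n5, ··b··> n6, ··c··> n7, ··c··> n8
  n2 = (0 + 0 + 0) | a.b.b.(0 + 0) has moves ··a··> n5
  n3 = 0\{b,c,d} | a.b.b.(0 + 0) has moves ··a··> n7
  n4 = b.0\{c} | a.b.b.(0 + 0) has moves ··a··> n8, ··b··> n9
  n5 = (0 + 0 + 0) | b.b.(0 + 0) has moves ··b··> n10
  n6 = (b.(0 + 0 + 0) + c.0\{b,c,d} + c.b.0\{c}) | b.(0 + 0) has moves ··b··> n10, ··b··> n11, ··c··> n12, ··c··> n13
  n7 = 0\{b,c,d} | b.b.(0 + 0) has moves ··b··> n12
  n8 = b.0\{c} | b.b.(0 + 0) has moves ··b··> n13, ··b··> n14
  n9 = 0\{c} | a.b.b.(0 + 0) has moves ··a··> n14
  n10 = (0 + 0 + 0) | b.(0 + 0) has moves ··b··> n15
  n11 = (b.(0 + 0 + 0) + c.0\{b,c,d} + c.b.0\{c}) | (0 + 0) has moves ··b··> n15, ··c··> n16, ··c··> n17
  n12 = 0\{b,c,d} | b.(0 + 0) has moves ··b··> n16
  n13 = b.0\{c} | b.(0 + 0) has moves ··b··> n17, ··b··> n18
  n14 = 0\{c} | b.b.(0 + 0) has moves ··b··> n18
  n15 = (0 + 0 + 0) | (0 + 0) has moves stopped
  n16 = 0\{b,c,d} | (0 + 0) has moves stopped
  n17 = b.0\{c} | (0 + 0) has moves ··b··> n19
  n18 = 0\{c} | b.(0 + 0) has moves ··b··> n19
  n19 = 0\{c} | (0 + 0) has moves stopped
Partition-refinement fixed point:
  B0 = {m0, n0}
  B1 = {m2, m3, m9, n2, n3, n9}
  B2 = {m13, m14, m5, m7, n13, n14, n5, n7}
  B3 = {m10, m12, m17, m18, n10, n12, n17, n18}
  B4 = {m15, m16, m19, n15, n16, n19}
  B5 = {m1, n1}
  B6 = {m6, n6}
  B7 = {m11, n11}
  B8 = {m8, n8}
  B9 = {m4, n4}
m0 ∈ B0, n0 ∈ B0 → same block

P ~ Q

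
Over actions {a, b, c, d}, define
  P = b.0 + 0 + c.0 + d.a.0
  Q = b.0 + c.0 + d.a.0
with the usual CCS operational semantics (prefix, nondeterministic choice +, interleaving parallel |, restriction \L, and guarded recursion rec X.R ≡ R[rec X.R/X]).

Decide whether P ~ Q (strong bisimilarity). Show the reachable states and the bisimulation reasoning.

YES

LTS(P): 3 reachable states
  p0 = b.0 + 0 + c.0 + d.a.0 has moves =b=> p1, =c=> p1, =d=> p2
  p1 = 0 has moves ∅
  p2 = a.0 has moves =a=> p1
LTS(Q): 3 reachable states
  q0 = b.0 + c.0 + d.a.0 has moves =b=> q1, =c=> q1, =d=> q2
  q1 = 0 has moves ∅
  q2 = a.0 has moves =a=> q1
Bisimilarity quotient blocks:
  B0 = {p0, q0}
  B1 = {p2, q2}
  B2 = {p1, q1}
p0 ∈ B0, q0 ∈ B0 → same block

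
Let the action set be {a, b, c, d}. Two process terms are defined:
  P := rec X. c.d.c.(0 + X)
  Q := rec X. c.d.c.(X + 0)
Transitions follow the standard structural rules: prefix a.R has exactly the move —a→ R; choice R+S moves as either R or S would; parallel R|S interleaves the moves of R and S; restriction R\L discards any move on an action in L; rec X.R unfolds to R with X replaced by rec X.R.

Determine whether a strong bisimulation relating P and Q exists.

bisimilar

LTS(P): 4 reachable states
  m0 = rec X. c.d.c.(0 + X) ⊢ --c--▸ m1
  m1 = d.c.(0 + (rec X. c.d.c.(0 + X))) ⊢ --d--▸ m2
  m2 = c.(0 + (rec X. c.d.c.(0 + X))) ⊢ --c--▸ m3
  m3 = 0 + (rec X. c.d.c.(0 + X)) ⊢ --c--▸ m1
LTS(Q): 4 reachable states
  n0 = rec X. c.d.c.(X + 0) ⊢ --c--▸ n1
  n1 = d.c.((rec X. c.d.c.(X + 0)) + 0) ⊢ --d--▸ n2
  n2 = c.((rec X. c.d.c.(X + 0)) + 0) ⊢ --c--▸ n3
  n3 = (rec X. c.d.c.(X + 0)) + 0 ⊢ --c--▸ n1
Partition-refinement fixed point:
  B0 = {m0, m3, n0, n3}
  B1 = {m1, n1}
  B2 = {m2, n2}
m0 ∈ B0, n0 ∈ B0 → same block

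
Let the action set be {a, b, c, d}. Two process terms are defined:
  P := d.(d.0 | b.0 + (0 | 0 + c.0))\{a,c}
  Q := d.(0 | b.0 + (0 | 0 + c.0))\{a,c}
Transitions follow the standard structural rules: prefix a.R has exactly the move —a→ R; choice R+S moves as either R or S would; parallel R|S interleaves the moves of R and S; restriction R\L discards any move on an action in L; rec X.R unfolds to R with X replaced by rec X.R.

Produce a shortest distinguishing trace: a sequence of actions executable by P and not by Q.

LTS(P): 5 reachable states
  u0 = d.(d.0 | b.0 + (0 | 0 + c.0))\{a,c} → -d-> u1
  u1 = (d.0 | b.0 + (0 | 0 + c.0))\{a,c} → -b-> u2, -d-> u3
  u2 = (d.0 | 0)\{a,c} → -d-> u4
  u3 = (0 | b.0)\{a,c} → -b-> u4
  u4 = (0 | 0)\{a,c} → (no moves)
LTS(Q): 3 reachable states
  v0 = d.(0 | b.0 + (0 | 0 + c.0))\{a,c} → -d-> v1
  v1 = (0 | b.0 + (0 | 0 + c.0))\{a,c} → -b-> v2
  v2 = (0 | 0)\{a,c} → (no moves)
Trace ⟨dd⟩ through P, begin at {u0}:
  step 1 (d): {u1}
  step 2 (d): {u3}
  — P admits the full trace.
Trace ⟨dd⟩ through Q, begin at {v0}:
  step 1 (d): {v1}
  step 2 (d): ∅  — Q cannot continue

dd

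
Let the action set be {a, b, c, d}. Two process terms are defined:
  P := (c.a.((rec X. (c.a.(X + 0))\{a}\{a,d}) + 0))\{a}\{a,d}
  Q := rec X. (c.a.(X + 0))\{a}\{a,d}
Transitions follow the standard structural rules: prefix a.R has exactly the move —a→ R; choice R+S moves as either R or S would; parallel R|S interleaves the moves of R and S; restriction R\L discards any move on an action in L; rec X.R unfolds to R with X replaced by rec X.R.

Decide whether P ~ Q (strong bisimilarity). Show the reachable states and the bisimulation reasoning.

Reachable graph of P (2 states):
  p0 = (c.a.((rec X. (c.a.(X + 0))\{a}\{a,d}) + 0))\{a}\{a,d} has moves ··c··> p1
  p1 = (a.((rec X. (c.a.(X + 0))\{a}\{a,d}) + 0))\{a}\{a,d} has moves ∅
Reachable graph of Q (2 states):
  q0 = rec X. (c.a.(X + 0))\{a}\{a,d} has moves ··c··> q1
  q1 = (a.((rec X. (c.a.(X + 0))\{a}\{a,d}) + 0))\{a}\{a,d} has moves ∅
Coarsest stable partition (strong bisimilarity classes):
  B0 = {p0, q0}
  B1 = {p1, q1}
p0 ∈ B0, q0 ∈ B0 → same block

YES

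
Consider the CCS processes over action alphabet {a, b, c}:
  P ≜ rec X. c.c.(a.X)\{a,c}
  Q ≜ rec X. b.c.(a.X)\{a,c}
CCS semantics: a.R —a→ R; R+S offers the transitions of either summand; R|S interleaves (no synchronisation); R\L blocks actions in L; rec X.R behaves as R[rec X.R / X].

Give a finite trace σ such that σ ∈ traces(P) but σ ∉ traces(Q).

P's transition system — 3 states:
  s0 = rec X. c.c.(a.X)\{a,c} → ··c··> s1
  s1 = c.(a.(rec X. c.c.(a.X)\{a,c}))\{a,c} → ··c··> s2
  s2 = (a.(rec X. c.c.(a.X)\{a,c}))\{a,c} → ∅
Q's transition system — 3 states:
  t0 = rec X. b.c.(a.X)\{a,c} → ··b··> t1
  t1 = c.(a.(rec X. b.c.(a.X)\{a,c}))\{a,c} → ··c··> t2
  t2 = (a.(rec X. b.c.(a.X)\{a,c}))\{a,c} → ∅
Executing c from P (initial set {s0}):
  after c @ step 1: {s1}
  ✓ P
Executing c from Q (initial set {t0}):
  after c @ step 1: ∅  — Q cannot continue

c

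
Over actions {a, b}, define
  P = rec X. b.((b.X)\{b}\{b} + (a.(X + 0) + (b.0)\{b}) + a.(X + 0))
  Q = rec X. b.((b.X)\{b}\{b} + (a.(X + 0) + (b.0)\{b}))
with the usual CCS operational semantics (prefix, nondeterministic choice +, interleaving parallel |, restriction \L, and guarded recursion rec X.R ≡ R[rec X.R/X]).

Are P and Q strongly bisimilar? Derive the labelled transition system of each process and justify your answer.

bisimilar

P's transition system — 3 states:
  s0 = rec X. b.((b.X)\{b}\{b} + (a.(X + 0) + (b.0)\{b}) + a.(X + 0)) → —b→ s1
  s1 = (b.(rec X. b.((b.X)\{b}\{b} + (a.(X + 0) + (b.0)\{b}) + a.(X + 0))))\{b}\{b} + (a.((rec X. b.((b.X)\{b}\{b} + (a.(X + 0) + (b.0)\{b}) + a.(X + 0))) + 0) + (b.0)\{b}) + a.((rec X. b.((b.X)\{b}\{b} + (a.(X + 0) + (b.0)\{b}) + a.(X + 0))) + 0) → —a→ s2
  s2 = (rec X. b.((b.X)\{b}\{b} + (a.(X + 0) + (b.0)\{b}) + a.(X + 0))) + 0 → —b→ s1
Q's transition system — 3 states:
  t0 = rec X. b.((b.X)\{b}\{b} + (a.(X + 0) + (b.0)\{b})) → —b→ t1
  t1 = (b.(rec X. b.((b.X)\{b}\{b} + (a.(X + 0) + (b.0)\{b}))))\{b}\{b} + (a.((rec X. b.((b.X)\{b}\{b} + (a.(X + 0) + (b.0)\{b}))) + 0) + (b.0)\{b}) → —a→ t2
  t2 = (rec X. b.((b.X)\{b}\{b} + (a.(X + 0) + (b.0)\{b}))) + 0 → —b→ t1
Coarsest stable partition (strong bisimilarity classes):
  B0 = {s0, s2, t0, t2}
  B1 = {s1, t1}
s0 ∈ B0, t0 ∈ B0 → same block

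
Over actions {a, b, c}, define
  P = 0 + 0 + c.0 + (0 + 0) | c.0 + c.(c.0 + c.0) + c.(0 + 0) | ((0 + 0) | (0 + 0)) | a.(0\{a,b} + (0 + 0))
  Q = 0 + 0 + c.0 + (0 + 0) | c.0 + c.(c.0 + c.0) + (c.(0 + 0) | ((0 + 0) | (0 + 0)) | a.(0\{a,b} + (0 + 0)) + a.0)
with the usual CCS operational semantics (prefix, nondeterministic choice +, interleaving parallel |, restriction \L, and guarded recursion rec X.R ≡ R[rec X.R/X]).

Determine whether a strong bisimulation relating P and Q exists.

NO

Reachable graph of P (7 states):
  u0 = 0 + 0 + c.0 + (0 + 0) | c.0 + c.(c.0 + c.0) + c.(0 + 0) | ((0 + 0) | (0 + 0)) | a.(0\{a,b} + (0 + 0)) → =a=> u1, =c=> u2, =c=> u3, =c=> u4, =c=> u5
  u1 = c.(0 + 0) | ((0 + 0) | (0 + 0)) | (0\{a,b} + (0 + 0)) → =c=> u6
  u2 = (0 + 0) | ((0 + 0) | (0 + 0)) | a.(0\{a,b} + (0 + 0)) → =a=> u6
  u3 = (0 + 0) | 0 → ∅
  u4 = 0 → ∅
  u5 = c.0 + c.0 → =c=> u4
  u6 = (0 + 0) | ((0 + 0) | (0 + 0)) | (0\{a,b} + (0 + 0)) → ∅
Reachable graph of Q (7 states):
  v0 = 0 + 0 + c.0 + (0 + 0) | c.0 + c.(c.0 + c.0) + (c.(0 + 0) | ((0 + 0) | (0 + 0)) | a.(0\{a,b} + (0 + 0)) + a.0) → =a=> v1, =a=> v2, =c=> v1, =c=> v3, =c=> v4, =c=> v5
  v1 = 0 → ∅
  v2 = c.(0 + 0) | ((0 + 0) | (0 + 0)) | (0\{a,b} + (0 + 0)) → =c=> v6
  v3 = (0 + 0) | ((0 + 0) | (0 + 0)) | a.(0\{a,b} + (0 + 0)) → =a=> v6
  v4 = (0 + 0) | 0 → ∅
  v5 = c.0 + c.0 → =c=> v1
  v6 = (0 + 0) | ((0 + 0) | (0 + 0)) | (0\{a,b} + (0 + 0)) → ∅
Coarsest stable partition (strong bisimilarity classes):
  B0 = {u0}
  B1 = {u1, u5, v2, v5}
  B2 = {u3, u4, u6, v1, v4, v6}
  B3 = {u2, v3}
  B4 = {v0}
u0 ∈ B0, v0 ∈ B4 → different blocks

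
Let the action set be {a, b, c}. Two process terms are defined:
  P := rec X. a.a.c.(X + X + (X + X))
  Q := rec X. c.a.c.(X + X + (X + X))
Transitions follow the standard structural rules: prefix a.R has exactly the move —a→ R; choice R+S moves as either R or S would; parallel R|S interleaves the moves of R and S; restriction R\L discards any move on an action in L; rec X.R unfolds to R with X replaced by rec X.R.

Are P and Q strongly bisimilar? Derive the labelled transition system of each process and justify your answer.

NO

LTS(P): 4 reachable states
  p0 = rec X. a.a.c.(X + X + (X + X)) ⊢ =a=> p1
  p1 = a.c.((rec X. a.a.c.(X + X + (X + X))) + (rec X. a.a.c.(X + X + (X + X))) + ((rec X. a.a.c.(X + X + (X + X))) + (rec X. a.a.c.(X + X + (X + X))))) ⊢ =a=> p2
  p2 = c.((rec X. a.a.c.(X + X + (X + X))) + (rec X. a.a.c.(X + X + (X + X))) + ((rec X. a.a.c.(X + X + (X + X))) + (rec X. a.a.c.(X + X + (X + X))))) ⊢ =c=> p3
  p3 = (rec X. a.a.c.(X + X + (X + X))) + (rec X. a.a.c.(X + X + (X + X))) + ((rec X. a.a.c.(X + X + (X + X))) + (rec X. a.a.c.(X + X + (X + X)))) ⊢ =a=> p1
LTS(Q): 4 reachable states
  q0 = rec X. c.a.c.(X + X + (X + X)) ⊢ =c=> q1
  q1 = a.c.((rec X. c.a.c.(X + X + (X + X))) + (rec X. c.a.c.(X + X + (X + X))) + ((rec X. c.a.c.(X + X + (X + X))) + (rec X. c.a.c.(X + X + (X + X))))) ⊢ =a=> q2
  q2 = c.((rec X. c.a.c.(X + X + (X + X))) + (rec X. c.a.c.(X + X + (X + X))) + ((rec X. c.a.c.(X + X + (X + X))) + (rec X. c.a.c.(X + X + (X + X))))) ⊢ =c=> q3
  q3 = (rec X. c.a.c.(X + X + (X + X))) + (rec X. c.a.c.(X + X + (X + X))) + ((rec X. c.a.c.(X + X + (X + X))) + (rec X. c.a.c.(X + X + (X + X)))) ⊢ =c=> q1
Bisimilarity quotient blocks:
  B0 = {p0, p3}
  B1 = {p1}
  B2 = {p2}
  B3 = {q0, q3}
  B4 = {q1}
  B5 = {q2}
p0 ∈ B0, q0 ∈ B3 → different blocks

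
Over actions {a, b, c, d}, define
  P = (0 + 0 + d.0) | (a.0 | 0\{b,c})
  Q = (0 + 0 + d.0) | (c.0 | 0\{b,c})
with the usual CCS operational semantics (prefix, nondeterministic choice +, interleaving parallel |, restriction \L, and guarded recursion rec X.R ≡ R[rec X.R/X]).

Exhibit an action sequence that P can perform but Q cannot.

LTS(P): 4 reachable states
  m0 = (0 + 0 + d.0) | (a.0 | 0\{b,c}) | --a--▸ m1, --d--▸ m2
  m1 = (0 + 0 + d.0) | (0 | 0\{b,c}) | --d--▸ m3
  m2 = 0 | (a.0 | 0\{b,c}) | --a--▸ m3
  m3 = 0 | (0 | 0\{b,c}) | (no moves)
LTS(Q): 4 reachable states
  n0 = (0 + 0 + d.0) | (c.0 | 0\{b,c}) | --c--▸ n1, --d--▸ n2
  n1 = (0 + 0 + d.0) | (0 | 0\{b,c}) | --d--▸ n3
  n2 = 0 | (c.0 | 0\{b,c}) | --c--▸ n3
  n3 = 0 | (0 | 0\{b,c}) | (no moves)
Trace ⟨a⟩ through P, begin at {m0}:
  step 1 (a): {m1}
  — P admits the full trace.
Trace ⟨a⟩ through Q, begin at {n0}:
  step 1 (a): no successor for Q

a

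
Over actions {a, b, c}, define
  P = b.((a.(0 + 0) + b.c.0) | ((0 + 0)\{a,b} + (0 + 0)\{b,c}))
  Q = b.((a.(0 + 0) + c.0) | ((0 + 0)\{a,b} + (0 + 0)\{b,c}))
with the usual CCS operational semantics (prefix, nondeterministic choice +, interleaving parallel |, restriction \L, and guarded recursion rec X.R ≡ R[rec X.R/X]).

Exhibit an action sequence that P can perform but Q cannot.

bb

LTS(P): 5 reachable states
  u0 = b.((a.(0 + 0) + b.c.0) | ((0 + 0)\{a,b} + (0 + 0)\{b,c})) ⊢ -b-> u1
  u1 = (a.(0 + 0) + b.c.0) | ((0 + 0)\{a,b} + (0 + 0)\{b,c}) ⊢ -a-> u2, -b-> u3
  u2 = (0 + 0) | ((0 + 0)\{a,b} + (0 + 0)\{b,c}) ⊢ deadlocked
  u3 = c.0 | ((0 + 0)\{a,b} + (0 + 0)\{b,c}) ⊢ -c-> u4
  u4 = 0 | ((0 + 0)\{a,b} + (0 + 0)\{b,c}) ⊢ deadlocked
LTS(Q): 4 reachable states
  v0 = b.((a.(0 + 0) + c.0) | ((0 + 0)\{a,b} + (0 + 0)\{b,c})) ⊢ -b-> v1
  v1 = (a.(0 + 0) + c.0) | ((0 + 0)\{a,b} + (0 + 0)\{b,c}) ⊢ -a-> v2, -c-> v3
  v2 = (0 + 0) | ((0 + 0)\{a,b} + (0 + 0)\{b,c}) ⊢ deadlocked
  v3 = 0 | ((0 + 0)\{a,b} + (0 + 0)\{b,c}) ⊢ deadlocked
Trace ⟨bb⟩ through P, begin at {u0}:
  after b @ step 1: {u1}
  after b @ step 2: {u3}
  ✓ P
Trace ⟨bb⟩ through Q, begin at {v0}:
  after b @ step 1: {v1}
  after b @ step 2: ∅ (Q stuck)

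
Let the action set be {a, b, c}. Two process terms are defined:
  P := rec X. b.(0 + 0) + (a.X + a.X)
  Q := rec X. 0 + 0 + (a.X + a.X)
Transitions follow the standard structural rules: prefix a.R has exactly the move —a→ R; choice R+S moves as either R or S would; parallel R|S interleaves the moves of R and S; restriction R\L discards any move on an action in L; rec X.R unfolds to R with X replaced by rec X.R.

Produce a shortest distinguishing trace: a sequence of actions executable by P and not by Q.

b

P's transition system — 2 states:
  u0 = rec X. b.(0 + 0) + (a.X + a.X) has moves --a--▸ u0, --b--▸ u1
  u1 = 0 + 0 has moves deadlocked
Q's transition system — 1 states:
  v0 = rec X. 0 + 0 + (a.X + a.X) has moves --a--▸ v0
Trace ⟨b⟩ through P, begin at {u0}:
  step 1 (b): {u1}
  ✓ P
Trace ⟨b⟩ through Q, begin at {v0}:
  step 1 (b): ∅  — Q cannot continue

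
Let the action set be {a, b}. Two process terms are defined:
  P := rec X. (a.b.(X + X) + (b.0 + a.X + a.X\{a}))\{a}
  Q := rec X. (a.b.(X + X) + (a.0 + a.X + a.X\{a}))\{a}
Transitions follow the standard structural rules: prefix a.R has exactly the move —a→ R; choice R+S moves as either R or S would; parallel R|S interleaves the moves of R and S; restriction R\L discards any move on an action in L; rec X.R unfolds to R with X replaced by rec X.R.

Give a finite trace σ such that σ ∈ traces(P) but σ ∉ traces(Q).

Reachable graph of P (2 states):
  u0 = rec X. (a.b.(X + X) + (b.0 + a.X + a.X\{a}))\{a} :: ··b··> u1
  u1 = 0\{a} :: deadlocked
Reachable graph of Q (1 states):
  v0 = rec X. (a.b.(X + X) + (a.0 + a.X + a.X\{a}))\{a} :: deadlocked
Trace ⟨b⟩ through P, begin at {u0}:
  [1] b ⇒ {u1}
  ✓ P
Trace ⟨b⟩ through Q, begin at {v0}:
  [1] b ⇒ no successor for Q

b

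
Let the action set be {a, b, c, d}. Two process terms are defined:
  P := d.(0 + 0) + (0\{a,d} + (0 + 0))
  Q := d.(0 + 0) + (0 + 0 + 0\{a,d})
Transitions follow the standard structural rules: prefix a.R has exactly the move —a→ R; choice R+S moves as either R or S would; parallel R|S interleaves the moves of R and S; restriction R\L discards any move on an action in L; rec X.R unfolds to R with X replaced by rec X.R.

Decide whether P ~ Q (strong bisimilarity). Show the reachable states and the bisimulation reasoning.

P ~ Q

LTS(P): 2 reachable states
  m0 = d.(0 + 0) + (0\{a,d} + (0 + 0)) has moves --d--▸ m1
  m1 = 0 + 0 has moves ·
LTS(Q): 2 reachable states
  n0 = d.(0 + 0) + (0 + 0 + 0\{a,d}) has moves --d--▸ n1
  n1 = 0 + 0 has moves ·
Partition-refinement fixed point:
  B0 = {m0, n0}
  B1 = {m1, n1}
m0 ∈ B0, n0 ∈ B0 → same block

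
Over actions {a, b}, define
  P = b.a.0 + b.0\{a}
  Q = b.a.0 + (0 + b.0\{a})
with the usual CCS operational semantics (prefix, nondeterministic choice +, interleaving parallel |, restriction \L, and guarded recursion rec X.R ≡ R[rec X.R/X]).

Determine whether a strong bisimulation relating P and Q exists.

YES

Reachable graph of P (4 states):
  s0 = b.a.0 + b.0\{a} → —b→ s1, —b→ s2
  s1 = 0\{a} → (no moves)
  s2 = a.0 → —a→ s3
  s3 = 0 → (no moves)
Reachable graph of Q (4 states):
  t0 = b.a.0 + (0 + b.0\{a}) → —b→ t1, —b→ t2
  t1 = 0\{a} → (no moves)
  t2 = a.0 → —a→ t3
  t3 = 0 → (no moves)
Bisimilarity quotient blocks:
  B0 = {s0, t0}
  B1 = {s1, s3, t1, t3}
  B2 = {s2, t2}
s0 ∈ B0, t0 ∈ B0 → same block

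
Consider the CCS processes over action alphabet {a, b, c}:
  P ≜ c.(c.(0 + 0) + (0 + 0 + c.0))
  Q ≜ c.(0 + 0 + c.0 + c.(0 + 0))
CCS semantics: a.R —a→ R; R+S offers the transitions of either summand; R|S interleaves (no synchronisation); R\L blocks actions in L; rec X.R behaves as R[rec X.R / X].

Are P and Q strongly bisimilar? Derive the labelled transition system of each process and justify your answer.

Reachable graph of P (4 states):
  u0 = c.(c.(0 + 0) + (0 + 0 + c.0)) → —c→ u1
  u1 = c.(0 + 0) + (0 + 0 + c.0) → —c→ u2, —c→ u3
  u2 = 0 → (no moves)
  u3 = 0 + 0 → (no moves)
Reachable graph of Q (4 states):
  v0 = c.(0 + 0 + c.0 + c.(0 + 0)) → —c→ v1
  v1 = 0 + 0 + c.0 + c.(0 + 0) → —c→ v2, —c→ v3
  v2 = 0 → (no moves)
  v3 = 0 + 0 → (no moves)
Coarsest stable partition (strong bisimilarity classes):
  B0 = {u0, v0}
  B1 = {u1, v1}
  B2 = {u2, u3, v2, v3}
u0 ∈ B0, v0 ∈ B0 → same block

YES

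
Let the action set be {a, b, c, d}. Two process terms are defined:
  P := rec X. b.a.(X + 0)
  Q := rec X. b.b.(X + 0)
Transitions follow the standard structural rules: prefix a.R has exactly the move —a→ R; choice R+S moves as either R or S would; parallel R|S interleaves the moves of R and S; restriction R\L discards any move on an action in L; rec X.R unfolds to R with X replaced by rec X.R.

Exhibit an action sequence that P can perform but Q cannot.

ba

Reachable graph of P (3 states):
  s0 = rec X. b.a.(X + 0) has moves -b-> s1
  s1 = a.((rec X. b.a.(X + 0)) + 0) has moves -a-> s2
  s2 = (rec X. b.a.(X + 0)) + 0 has moves -b-> s1
Reachable graph of Q (3 states):
  t0 = rec X. b.b.(X + 0) has moves -b-> t1
  t1 = b.((rec X. b.b.(X + 0)) + 0) has moves -b-> t2
  t2 = (rec X. b.b.(X + 0)) + 0 has moves -b-> t1
Run σ = ⟨ba⟩ on P: start {s0}
  after b @ step 1: {s1}
  after a @ step 2: {s2}
  — P admits the full trace.
Run σ = ⟨ba⟩ on Q: start {t0}
  after b @ step 1: {t1}
  after a @ step 2: ∅  — Q cannot continue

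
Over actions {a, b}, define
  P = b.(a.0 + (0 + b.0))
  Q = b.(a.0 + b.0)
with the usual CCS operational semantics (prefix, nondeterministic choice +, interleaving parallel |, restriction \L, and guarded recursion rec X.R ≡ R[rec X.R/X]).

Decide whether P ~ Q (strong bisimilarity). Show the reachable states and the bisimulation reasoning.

P's transition system — 3 states:
  m0 = b.(a.0 + (0 + b.0)) ⊢ --b--▸ m1
  m1 = a.0 + (0 + b.0) ⊢ --a--▸ m2, --b--▸ m2
  m2 = 0 ⊢ deadlocked
Q's transition system — 3 states:
  n0 = b.(a.0 + b.0) ⊢ --b--▸ n1
  n1 = a.0 + b.0 ⊢ --a--▸ n2, --b--▸ n2
  n2 = 0 ⊢ deadlocked
Bisimilarity quotient blocks:
  B0 = {m0, n0}
  B1 = {m1, n1}
  B2 = {m2, n2}
m0 ∈ B0, n0 ∈ B0 → same block

P ~ Q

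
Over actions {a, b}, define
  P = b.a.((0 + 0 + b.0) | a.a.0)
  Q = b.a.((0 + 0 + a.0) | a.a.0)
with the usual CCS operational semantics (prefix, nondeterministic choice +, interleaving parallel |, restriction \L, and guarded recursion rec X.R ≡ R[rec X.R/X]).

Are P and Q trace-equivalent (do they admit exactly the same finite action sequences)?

trace-distinct — witness ⟨bab⟩

LTS(P): 8 reachable states
  m0 = b.a.((0 + 0 + b.0) | a.a.0) → =b=> m1
  m1 = a.((0 + 0 + b.0) | a.a.0) → =a=> m2
  m2 = (0 + 0 + b.0) | a.a.0 → =a=> m3, =b=> m4
  m3 = (0 + 0 + b.0) | a.0 → =a=> m5, =b=> m6
  m4 = 0 | a.a.0 → =a=> m6
  m5 = (0 + 0 + b.0) | 0 → =b=> m7
  m6 = 0 | a.0 → =a=> m7
  m7 = 0 | 0 → ∅
LTS(Q): 8 reachable states
  n0 = b.a.((0 + 0 + a.0) | a.a.0) → =b=> n1
  n1 = a.((0 + 0 + a.0) | a.a.0) → =a=> n2
  n2 = (0 + 0 + a.0) | a.a.0 → =a=> n3, =a=> n4
  n3 = (0 + 0 + a.0) | a.0 → =a=> n5, =a=> n6
  n4 = 0 | a.a.0 → =a=> n6
  n5 = (0 + 0 + a.0) | 0 → =a=> n7
  n6 = 0 | a.0 → =a=> n7
  n7 = 0 | 0 → ∅
Trace ⟨bab⟩ through P, begin at {m0}:
  after b @ step 1: {m1}
  after a @ step 2: {m2}
  after b @ step 3: {m4}
  — P admits the full trace.
Trace ⟨bab⟩ through Q, begin at {n0}:
  after b @ step 1: {n1}
  after a @ step 2: {n2}
  after b @ step 3: ∅  — Q cannot continue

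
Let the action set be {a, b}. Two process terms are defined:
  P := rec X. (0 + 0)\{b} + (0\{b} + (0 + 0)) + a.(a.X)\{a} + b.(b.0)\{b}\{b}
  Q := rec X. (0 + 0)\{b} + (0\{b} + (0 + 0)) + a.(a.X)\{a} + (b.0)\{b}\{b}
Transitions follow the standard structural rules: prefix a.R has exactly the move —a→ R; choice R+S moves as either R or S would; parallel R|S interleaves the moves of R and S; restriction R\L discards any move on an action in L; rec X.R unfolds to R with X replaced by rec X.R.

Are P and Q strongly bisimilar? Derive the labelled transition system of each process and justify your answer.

P ≁ Q

P's transition system — 3 states:
  s0 = rec X. (0 + 0)\{b} + (0\{b} + (0 + 0)) + a.(a.X)\{a} + b.(b.0)\{b}\{b} :: ··a··> s1, ··b··> s2
  s1 = (a.(rec X. (0 + 0)\{b} + (0\{b} + (0 + 0)) + a.(a.X)\{a} + b.(b.0)\{b}\{b}))\{a} :: ∅
  s2 = (b.0)\{b}\{b} :: ∅
Q's transition system — 2 states:
  t0 = rec X. (0 + 0)\{b} + (0\{b} + (0 + 0)) + a.(a.X)\{a} + (b.0)\{b}\{b} :: ··a··> t1
  t1 = (a.(rec X. (0 + 0)\{b} + (0\{b} + (0 + 0)) + a.(a.X)\{a} + (b.0)\{b}\{b}))\{a} :: ∅
Bisimilarity quotient blocks:
  B0 = {s0}
  B1 = {s1, s2, t1}
  B2 = {t0}
s0 ∈ B0, t0 ∈ B2 → different blocks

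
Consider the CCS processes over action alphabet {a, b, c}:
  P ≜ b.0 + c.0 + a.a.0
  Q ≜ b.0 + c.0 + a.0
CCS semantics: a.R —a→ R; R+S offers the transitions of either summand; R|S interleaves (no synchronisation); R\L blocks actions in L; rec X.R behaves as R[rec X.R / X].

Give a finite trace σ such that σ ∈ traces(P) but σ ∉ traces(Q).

Reachable graph of P (3 states):
  u0 = b.0 + c.0 + a.a.0 ⊢ =a=> u1, =b=> u2, =c=> u2
  u1 = a.0 ⊢ =a=> u2
  u2 = 0 ⊢ ·
Reachable graph of Q (2 states):
  v0 = b.0 + c.0 + a.0 ⊢ =a=> v1, =b=> v1, =c=> v1
  v1 = 0 ⊢ ·
Trace ⟨aa⟩ through P, begin at {u0}:
  step 1 (a): {u1}
  step 2 (a): {u2}
  P completes σ.
Trace ⟨aa⟩ through Q, begin at {v0}:
  step 1 (a): {v1}
  step 2 (a): no successor for Q

aa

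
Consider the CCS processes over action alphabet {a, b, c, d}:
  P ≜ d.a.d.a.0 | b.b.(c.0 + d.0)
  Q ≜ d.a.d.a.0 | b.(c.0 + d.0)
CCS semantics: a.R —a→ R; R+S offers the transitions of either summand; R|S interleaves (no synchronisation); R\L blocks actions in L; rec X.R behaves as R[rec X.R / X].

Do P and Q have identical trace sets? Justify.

P's transition system — 20 states:
  p0 = d.a.d.a.0 | b.b.(c.0 + d.0) | ··b··> p1, ··d··> p2
  p1 = d.a.d.a.0 | b.(c.0 + d.0) | ··b··> p3, ··d··> p4
  p2 = a.d.a.0 | b.b.(c.0 + d.0) | ··a··> p5, ··b··> p4
  p3 = d.a.d.a.0 | (c.0 + d.0) | ··c··> p6, ··d··> p6, ··d··> p7
  p4 = a.d.a.0 | b.(c.0 + d.0) | ··a··> p8, ··b··> p7
  p5 = d.a.0 | b.b.(c.0 + d.0) | ··b··> p8, ··d··> p9
  p6 = d.a.d.a.0 | 0 | ··d··> p10
  p7 = a.d.a.0 | (c.0 + d.0) | ··a··> p11, ··c··> p10, ··d··> p10
  p8 = d.a.0 | b.(c.0 + d.0) | ··b··> p11, ··d··> p12
  p9 = a.0 | b.b.(c.0 + d.0) | ··a··> p13, ··b··> p12
  p10 = a.d.a.0 | 0 | ··a··> p14
  p11 = d.a.0 | (c.0 + d.0) | ··c··> p14, ··d··> p14, ··d··> p15
  p12 = a.0 | b.(c.0 + d.0) | ··a··> p16, ··b··> p15
  p13 = 0 | b.b.(c.0 + d.0) | ··b··> p16
  p14 = d.a.0 | 0 | ··d··> p17
  p15 = a.0 | (c.0 + d.0) | ··a··> p18, ··c··> p17, ··d··> p17
  p16 = 0 | b.(c.0 + d.0) | ··b··> p18
  p17 = a.0 | 0 | ··a··> p19
  p18 = 0 | (c.0 + d.0) | ··c··> p19, ··d··> p19
  p19 = 0 | 0 | ∅
Q's transition system — 15 states:
  q0 = d.a.d.a.0 | b.(c.0 + d.0) | ··b··> q1, ··d··> q2
  q1 = d.a.d.a.0 | (c.0 + d.0) | ··c··> q3, ··d··> q3, ··d··> q4
  q2 = a.d.a.0 | b.(c.0 + d.0) | ··a··> q5, ··b··> q4
  q3 = d.a.d.a.0 | 0 | ··d··> q6
  q4 = a.d.a.0 | (c.0 + d.0) | ··a··> q7, ··c··> q6, ··d··> q6
  q5 = d.a.0 | b.(c.0 + d.0) | ··b··> q7, ··d··> q8
  q6 = a.d.a.0 | 0 | ··a··> q9
  q7 = d.a.0 | (c.0 + d.0) | ··c··> q9, ··d··> q10, ··d··> q9
  q8 = a.0 | b.(c.0 + d.0) | ··a··> q11, ··b··> q10
  q9 = d.a.0 | 0 | ··d··> q12
  q10 = a.0 | (c.0 + d.0) | ··a··> q13, ··c··> q12, ··d··> q12
  q11 = 0 | b.(c.0 + d.0) | ··b··> q13
  q12 = a.0 | 0 | ··a··> q14
  q13 = 0 | (c.0 + d.0) | ··c··> q14, ··d··> q14
  q14 = 0 | 0 | ∅
Executing bb from P (initial set {p0}):
  step 1 (b): {p1}
  step 2 (b): {p3}
  — P admits the full trace.
Executing bb from Q (initial set {q0}):
  step 1 (b): {q1}
  step 2 (b): no successor for Q

NO — witness ⟨bb⟩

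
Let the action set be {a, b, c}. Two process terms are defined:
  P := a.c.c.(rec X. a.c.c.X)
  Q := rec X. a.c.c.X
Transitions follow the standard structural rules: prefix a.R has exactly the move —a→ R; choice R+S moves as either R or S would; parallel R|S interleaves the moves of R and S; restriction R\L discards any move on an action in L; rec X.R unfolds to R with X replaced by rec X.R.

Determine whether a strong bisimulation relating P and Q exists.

bisimilar

LTS(P): 4 reachable states
  u0 = a.c.c.(rec X. a.c.c.X) has moves --a--▸ u1
  u1 = c.c.(rec X. a.c.c.X) has moves --c--▸ u2
  u2 = c.(rec X. a.c.c.X) has moves --c--▸ u3
  u3 = rec X. a.c.c.X has moves --a--▸ u1
LTS(Q): 3 reachable states
  v0 = rec X. a.c.c.X has moves --a--▸ v1
  v1 = c.c.(rec X. a.c.c.X) has moves --c--▸ v2
  v2 = c.(rec X. a.c.c.X) has moves --c--▸ v0
Bisimilarity quotient blocks:
  B0 = {u0, u3, v0}
  B1 = {u1, v1}
  B2 = {u2, v2}
u0 ∈ B0, v0 ∈ B0 → same block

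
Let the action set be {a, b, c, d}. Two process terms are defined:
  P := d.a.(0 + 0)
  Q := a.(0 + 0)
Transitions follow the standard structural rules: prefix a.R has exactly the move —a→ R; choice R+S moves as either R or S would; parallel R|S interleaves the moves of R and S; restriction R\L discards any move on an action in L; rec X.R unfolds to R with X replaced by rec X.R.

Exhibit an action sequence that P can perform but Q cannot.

d

P's transition system — 3 states:
  u0 = d.a.(0 + 0) :: ··d··> u1
  u1 = a.(0 + 0) :: ··a··> u2
  u2 = 0 + 0 :: stopped
Q's transition system — 2 states:
  v0 = a.(0 + 0) :: ··a··> v1
  v1 = 0 + 0 :: stopped
Run σ = ⟨d⟩ on P: start {u0}
  after d @ step 1: {u1}
  — P admits the full trace.
Run σ = ⟨d⟩ on Q: start {v0}
  after d @ step 1: ∅  — Q cannot continue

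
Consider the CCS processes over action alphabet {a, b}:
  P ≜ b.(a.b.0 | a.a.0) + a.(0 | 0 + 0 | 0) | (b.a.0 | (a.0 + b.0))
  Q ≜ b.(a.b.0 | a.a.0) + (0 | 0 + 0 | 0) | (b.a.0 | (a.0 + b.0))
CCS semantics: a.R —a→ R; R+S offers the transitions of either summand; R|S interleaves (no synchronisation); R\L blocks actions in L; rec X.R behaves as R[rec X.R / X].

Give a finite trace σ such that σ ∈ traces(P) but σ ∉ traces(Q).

aa

LTS(P): 21 reachable states
  p0 = b.(a.b.0 | a.a.0) + a.(0 | 0 + 0 | 0) | (b.a.0 | (a.0 + b.0)) | =a=> p1, =a=> p2, =b=> p2, =b=> p3, =b=> p4
  p1 = (0 | 0 + 0 | 0) | (b.a.0 | (a.0 + b.0)) | =a=> p5, =b=> p5, =b=> p6
  p2 = a.(0 | 0 + 0 | 0) | (b.a.0 | 0) | =a=> p5, =b=> p7
  p3 = a.(0 | 0 + 0 | 0) | (a.0 | (a.0 + b.0)) | =a=> p6, =a=> p7, =a=> p8, =b=> p7
  p4 = a.b.0 | a.a.0 | =a=> p10, =a=> p9
  p5 = (0 | 0 + 0 | 0) | (b.a.0 | 0) | =b=> p11
  p6 = (0 | 0 + 0 | 0) | (a.0 | (a.0 + b.0)) | =a=> p11, =a=> p12, =b=> p11
  p7 = a.(0 | 0 + 0 | 0) | (a.0 | 0) | =a=> p11, =a=> p13
  p8 = a.(0 | 0 + 0 | 0) | (0 | (a.0 + b.0)) | =a=> p12, =a=> p13, =b=> p13
  p9 = a.b.0 | a.0 | =a=> p14, =a=> p15
  p10 = b.0 | a.a.0 | =a=> p15, =b=> p16
  p11 = (0 | 0 + 0 | 0) | (a.0 | 0) | =a=> p17
  p12 = (0 | 0 + 0 | 0) | (0 | (a.0 + b.0)) | =a=> p17, =b=> p17
  p13 = a.(0 | 0 + 0 | 0) | (0 | 0) | =a=> p17
  p14 = a.b.0 | 0 | =a=> p18
  p15 = b.0 | a.0 | =a=> p18, =b=> p19
  p16 = 0 | a.a.0 | =a=> p19
  p17 = (0 | 0 + 0 | 0) | (0 | 0) | (no moves)
  p18 = b.0 | 0 | =b=> p20
  p19 = 0 | a.0 | =a=> p20
  p20 = 0 | 0 | (no moves)
LTS(Q): 15 reachable states
  q0 = b.(a.b.0 | a.a.0) + (0 | 0 + 0 | 0) | (b.a.0 | (a.0 + b.0)) | =a=> q1, =b=> q1, =b=> q2, =b=> q3
  q1 = (0 | 0 + 0 | 0) | (b.a.0 | 0) | =b=> q4
  q2 = (0 | 0 + 0 | 0) | (a.0 | (a.0 + b.0)) | =a=> q4, =a=> q5, =b=> q4
  q3 = a.b.0 | a.a.0 | =a=> q6, =a=> q7
  q4 = (0 | 0 + 0 | 0) | (a.0 | 0) | =a=> q8
  q5 = (0 | 0 + 0 | 0) | (0 | (a.0 + b.0)) | =a=> q8, =b=> q8
  q6 = a.b.0 | a.0 | =a=> q10, =a=> q9
  q7 = b.0 | a.a.0 | =a=> q10, =b=> q11
  q8 = (0 | 0 + 0 | 0) | (0 | 0) | (no moves)
  q9 = a.b.0 | 0 | =a=> q12
  q10 = b.0 | a.0 | =a=> q12, =b=> q13
  q11 = 0 | a.a.0 | =a=> q13
  q12 = b.0 | 0 | =b=> q14
  q13 = 0 | a.0 | =a=> q14
  q14 = 0 | 0 | (no moves)
Executing aa from P (initial set {p0}):
  step 1 (a): {p1, p2}
  step 2 (a): {p5}
  ✓ P
Executing aa from Q (initial set {q0}):
  step 1 (a): {q1}
  step 2 (a): ∅  — Q cannot continue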